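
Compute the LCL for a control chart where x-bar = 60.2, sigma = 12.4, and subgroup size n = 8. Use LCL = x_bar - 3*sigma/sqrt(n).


LCL = 60.2 - 3 * 12.4 / sqrt(8)

47.05


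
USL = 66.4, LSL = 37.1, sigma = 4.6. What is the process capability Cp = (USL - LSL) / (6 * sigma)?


Cp = (66.4 - 37.1) / (6 * 4.6)

1.06


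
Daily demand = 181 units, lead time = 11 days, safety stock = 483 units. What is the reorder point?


Formula: ROP = (Daily Demand * Lead Time) + Safety Stock
Demand during lead time = 181 * 11 = 1991 units
ROP = 1991 + 483 = 2474 units

2474 units


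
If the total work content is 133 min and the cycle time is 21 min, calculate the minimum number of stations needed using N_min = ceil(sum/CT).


Formula: N_min = ceil(Sum of Task Times / Cycle Time)
N_min = ceil(133 min / 21 min) = ceil(6.3333)
N_min = 7 stations

7


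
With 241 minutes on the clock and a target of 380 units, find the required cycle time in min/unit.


Formula: CT = Available Time / Number of Units
CT = 241 min / 380 units
CT = 0.63 min/unit

0.63 min/unit


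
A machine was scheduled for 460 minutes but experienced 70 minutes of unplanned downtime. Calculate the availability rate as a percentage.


Formula: Availability = (Planned Time - Downtime) / Planned Time * 100
Uptime = 460 - 70 = 390 min
Availability = 390 / 460 * 100 = 84.8%

84.8%


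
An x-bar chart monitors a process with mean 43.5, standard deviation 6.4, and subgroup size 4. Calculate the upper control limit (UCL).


UCL = 43.5 + 3 * 6.4 / sqrt(4)

53.1


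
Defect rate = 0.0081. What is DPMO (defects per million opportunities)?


DPMO = defect_rate * 1000000 = 0.0081 * 1000000

8100


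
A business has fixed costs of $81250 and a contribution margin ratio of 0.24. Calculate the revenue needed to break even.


Formula: BER = Fixed Costs / Contribution Margin Ratio
BER = $81250 / 0.24
BER = $338541.67 (to the nearest cent)

$338541.67


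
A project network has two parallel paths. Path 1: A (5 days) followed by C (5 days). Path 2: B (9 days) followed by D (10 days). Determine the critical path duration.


Path 1 = 5 + 5 = 10 days
Path 2 = 9 + 10 = 19 days
Duration = max(10, 19) = 19 days

19 days


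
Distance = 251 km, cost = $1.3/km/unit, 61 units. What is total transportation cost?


TC = dist * cost * units = 251 * 1.3 * 61 = $19904.30

$19904.30


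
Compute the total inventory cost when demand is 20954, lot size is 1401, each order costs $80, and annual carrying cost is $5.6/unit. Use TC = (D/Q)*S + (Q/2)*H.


TC = 20954/1401 * 80 + 1401/2 * 5.6

$5119.32


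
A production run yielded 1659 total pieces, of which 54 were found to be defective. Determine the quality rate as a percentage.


Formula: Quality Rate = Good Pieces / Total Pieces * 100
Good pieces = 1659 - 54 = 1605
QR = 1605 / 1659 * 100 = 96.7%

96.7%


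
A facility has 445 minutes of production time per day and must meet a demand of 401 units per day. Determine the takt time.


Formula: Takt Time = Available Production Time / Customer Demand
Takt = 445 min/day / 401 units/day
Takt = 1.11 min/unit

1.11 min/unit


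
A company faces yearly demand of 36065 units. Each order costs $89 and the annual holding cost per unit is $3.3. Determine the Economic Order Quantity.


Formula: EOQ = sqrt(2 * D * S / H)
Numerator: 2 * 36065 * 89 = 6419570
2DS/H = 6419570 / 3.3 = 1945324.2
EOQ = sqrt(1945324.2) = 1394.7 units

1394.7 units


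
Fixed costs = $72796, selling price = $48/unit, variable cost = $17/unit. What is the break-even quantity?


Formula: BEQ = Fixed Costs / (Price - Variable Cost)
Contribution margin = $48 - $17 = $31/unit
BEQ = ceil($72796 / $31/unit) = ceil(2348.26) = 2349 units

2349 units


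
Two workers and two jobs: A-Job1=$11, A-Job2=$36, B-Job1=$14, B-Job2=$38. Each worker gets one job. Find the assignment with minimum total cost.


Option 1: A->1 + B->2 = $11 + $38 = $49
Option 2: A->2 + B->1 = $36 + $14 = $50
Min cost = min($49, $50) = $49

$49


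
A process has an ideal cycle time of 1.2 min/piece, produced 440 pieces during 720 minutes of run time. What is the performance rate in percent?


Formula: Performance = (Ideal CT * Total Count) / Run Time * 100
Ideal output time = 1.2 * 440 = 528.0 min
Performance = 528.0 / 720 * 100 = 73.3%

73.3%


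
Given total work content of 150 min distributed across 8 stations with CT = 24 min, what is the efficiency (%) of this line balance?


Formula: Efficiency = Sum of Task Times / (N_stations * CT) * 100
Total station capacity = 8 stations * 24 min = 192 min
Efficiency = 150 / 192 * 100 = 78.1%

78.1%


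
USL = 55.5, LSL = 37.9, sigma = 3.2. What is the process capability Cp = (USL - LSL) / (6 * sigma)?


Cp = (55.5 - 37.9) / (6 * 3.2)

0.92


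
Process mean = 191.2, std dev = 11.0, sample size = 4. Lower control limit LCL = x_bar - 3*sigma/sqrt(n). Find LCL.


LCL = 191.2 - 3 * 11.0 / sqrt(4)

174.7


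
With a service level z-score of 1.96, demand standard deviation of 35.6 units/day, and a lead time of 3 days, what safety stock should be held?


Formula: SS = z * sigma_d * sqrt(LT)
sqrt(LT) = sqrt(3) = 1.7321
SS = 1.96 * 35.6 * 1.7321
SS = 120.9 units

120.9 units


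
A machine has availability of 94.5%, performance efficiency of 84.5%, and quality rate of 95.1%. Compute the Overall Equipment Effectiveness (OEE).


Formula: OEE = Availability * Performance * Quality / 10000
A * P = 94.5% * 84.5% / 100 = 79.85%
OEE = 79.85% * 95.1% / 100 = 75.9%

75.9%


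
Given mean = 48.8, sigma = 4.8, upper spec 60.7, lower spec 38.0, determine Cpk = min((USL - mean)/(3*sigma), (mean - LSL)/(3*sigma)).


Cpu = (60.7 - 48.8) / (3 * 4.8) = 0.83
Cpl = (48.8 - 38.0) / (3 * 4.8) = 0.75
Cpk = min(0.83, 0.75) = 0.75

0.75


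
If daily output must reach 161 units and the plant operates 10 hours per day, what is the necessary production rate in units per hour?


Formula: Production Rate = Daily Demand / Available Hours
Rate = 161 units/day / 10 hours/day
Rate = 16.1 units/hour

16.1 units/hour


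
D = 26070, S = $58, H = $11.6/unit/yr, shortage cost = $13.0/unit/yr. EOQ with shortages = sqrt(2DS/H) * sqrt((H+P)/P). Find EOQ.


Formula: EOQ* = sqrt(2DS/H) * sqrt((H+P)/P)
Base EOQ = sqrt(2*26070*58/11.6) = 510.59 units
Correction = sqrt((11.6+13.0)/13.0) = 1.37561
EOQ* = 510.59 * 1.37561 = 702.4 units

702.4 units


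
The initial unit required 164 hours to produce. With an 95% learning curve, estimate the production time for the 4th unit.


Formula: T_n = T_1 * (learning_rate)^(log2(n)) where learning_rate = rate/100
Doublings = log2(4) = 2
T_n = 164 * 0.95^2
T_n = 164 * 0.9025 = 148.0 hours

148.0 hours


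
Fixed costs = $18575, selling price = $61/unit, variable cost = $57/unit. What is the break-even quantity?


Formula: BEQ = Fixed Costs / (Price - Variable Cost)
Contribution margin = $61 - $57 = $4/unit
BEQ = ceil($18575 / $4/unit) = ceil(4643.75) = 4644 units

4644 units


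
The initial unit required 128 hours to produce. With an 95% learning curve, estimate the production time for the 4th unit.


Formula: T_n = T_1 * (learning_rate)^(log2(n)) where learning_rate = rate/100
Doublings = log2(4) = 2
T_n = 128 * 0.95^2
T_n = 128 * 0.9025 = 115.5 hours

115.5 hours


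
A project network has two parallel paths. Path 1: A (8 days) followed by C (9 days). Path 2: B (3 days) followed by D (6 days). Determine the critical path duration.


Path 1 = 8 + 9 = 17 days
Path 2 = 3 + 6 = 9 days
Duration = max(17, 9) = 17 days

17 days


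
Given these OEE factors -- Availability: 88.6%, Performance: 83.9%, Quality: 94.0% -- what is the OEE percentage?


Formula: OEE = Availability * Performance * Quality / 10000
A * P = 88.6% * 83.9% / 100 = 74.34%
OEE = 74.34% * 94.0% / 100 = 69.9%

69.9%


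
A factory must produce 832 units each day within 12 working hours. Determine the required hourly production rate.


Formula: Production Rate = Daily Demand / Available Hours
Rate = 832 units/day / 12 hours/day
Rate = 69.3 units/hour

69.3 units/hour


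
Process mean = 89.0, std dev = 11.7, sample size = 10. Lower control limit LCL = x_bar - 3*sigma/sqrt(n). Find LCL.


LCL = 89.0 - 3 * 11.7 / sqrt(10)

77.9


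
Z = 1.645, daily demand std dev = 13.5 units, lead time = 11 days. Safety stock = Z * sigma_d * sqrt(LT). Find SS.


Formula: SS = z * sigma_d * sqrt(LT)
sqrt(LT) = sqrt(11) = 3.3166
SS = 1.645 * 13.5 * 3.3166
SS = 73.7 units

73.7 units


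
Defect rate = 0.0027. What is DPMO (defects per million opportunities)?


DPMO = defect_rate * 1000000 = 0.0027 * 1000000

2700


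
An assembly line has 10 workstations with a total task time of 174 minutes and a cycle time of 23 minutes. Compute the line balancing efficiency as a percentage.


Formula: Efficiency = Sum of Task Times / (N_stations * CT) * 100
Total station capacity = 10 stations * 23 min = 230 min
Efficiency = 174 / 230 * 100 = 75.7%

75.7%


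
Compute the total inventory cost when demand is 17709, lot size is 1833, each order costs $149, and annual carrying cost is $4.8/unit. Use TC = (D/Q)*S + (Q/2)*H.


TC = 17709/1833 * 149 + 1833/2 * 4.8

$5838.72


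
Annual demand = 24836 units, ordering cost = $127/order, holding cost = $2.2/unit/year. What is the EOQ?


Formula: EOQ = sqrt(2 * D * S / H)
Numerator: 2 * 24836 * 127 = 6308344
2DS/H = 6308344 / 2.2 = 2867429.1
EOQ = sqrt(2867429.1) = 1693.3 units

1693.3 units


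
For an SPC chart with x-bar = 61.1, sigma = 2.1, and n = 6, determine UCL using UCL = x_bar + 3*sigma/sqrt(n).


UCL = 61.1 + 3 * 2.1 / sqrt(6)

63.67


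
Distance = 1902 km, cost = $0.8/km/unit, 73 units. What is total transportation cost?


TC = dist * cost * units = 1902 * 0.8 * 73 = $111076.80

$111076.80


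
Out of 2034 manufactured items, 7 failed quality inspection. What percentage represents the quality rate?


Formula: Quality Rate = Good Pieces / Total Pieces * 100
Good pieces = 2034 - 7 = 2027
QR = 2027 / 2034 * 100 = 99.7%

99.7%


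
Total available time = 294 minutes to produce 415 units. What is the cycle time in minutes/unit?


Formula: CT = Available Time / Number of Units
CT = 294 min / 415 units
CT = 0.71 min/unit

0.71 min/unit


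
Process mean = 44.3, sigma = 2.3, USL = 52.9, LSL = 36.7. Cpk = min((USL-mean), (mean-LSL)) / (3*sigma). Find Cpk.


Cpu = (52.9 - 44.3) / (3 * 2.3) = 1.25
Cpl = (44.3 - 36.7) / (3 * 2.3) = 1.1
Cpk = min(1.25, 1.1) = 1.1

1.1


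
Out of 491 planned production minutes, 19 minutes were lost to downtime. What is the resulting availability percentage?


Formula: Availability = (Planned Time - Downtime) / Planned Time * 100
Uptime = 491 - 19 = 472 min
Availability = 472 / 491 * 100 = 96.1%

96.1%


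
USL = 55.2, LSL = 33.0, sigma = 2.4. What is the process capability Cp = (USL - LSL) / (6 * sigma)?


Cp = (55.2 - 33.0) / (6 * 2.4)

1.54


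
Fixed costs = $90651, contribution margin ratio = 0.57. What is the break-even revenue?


Formula: BER = Fixed Costs / Contribution Margin Ratio
BER = $90651 / 0.57
BER = $159036.84 (to the nearest cent)

$159036.84


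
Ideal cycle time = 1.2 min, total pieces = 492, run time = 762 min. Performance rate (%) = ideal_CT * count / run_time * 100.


Formula: Performance = (Ideal CT * Total Count) / Run Time * 100
Ideal output time = 1.2 * 492 = 590.4 min
Performance = 590.4 / 762 * 100 = 77.5%

77.5%


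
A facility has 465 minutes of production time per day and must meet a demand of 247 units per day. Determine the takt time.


Formula: Takt Time = Available Production Time / Customer Demand
Takt = 465 min/day / 247 units/day
Takt = 1.88 min/unit

1.88 min/unit


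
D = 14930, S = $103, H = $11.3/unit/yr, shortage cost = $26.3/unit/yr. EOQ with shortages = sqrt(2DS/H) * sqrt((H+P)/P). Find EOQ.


Formula: EOQ* = sqrt(2DS/H) * sqrt((H+P)/P)
Base EOQ = sqrt(2*14930*103/11.3) = 521.7 units
Correction = sqrt((11.3+26.3)/26.3) = 1.19568
EOQ* = 521.7 * 1.19568 = 623.8 units

623.8 units


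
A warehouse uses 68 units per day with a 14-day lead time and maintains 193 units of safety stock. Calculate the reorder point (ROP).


Formula: ROP = (Daily Demand * Lead Time) + Safety Stock
Demand during lead time = 68 * 14 = 952 units
ROP = 952 + 193 = 1145 units

1145 units


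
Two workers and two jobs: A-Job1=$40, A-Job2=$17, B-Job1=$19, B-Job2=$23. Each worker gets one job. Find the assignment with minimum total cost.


Option 1: A->1 + B->2 = $40 + $23 = $63
Option 2: A->2 + B->1 = $17 + $19 = $36
Min cost = min($63, $36) = $36

$36


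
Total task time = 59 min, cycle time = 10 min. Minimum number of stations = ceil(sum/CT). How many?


Formula: N_min = ceil(Sum of Task Times / Cycle Time)
N_min = ceil(59 min / 10 min) = ceil(5.9)
N_min = 6 stations

6


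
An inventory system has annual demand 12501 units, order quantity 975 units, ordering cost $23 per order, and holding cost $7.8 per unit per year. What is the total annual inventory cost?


TC = 12501/975 * 23 + 975/2 * 7.8

$4097.40


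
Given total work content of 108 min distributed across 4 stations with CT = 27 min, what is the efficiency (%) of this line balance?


Formula: Efficiency = Sum of Task Times / (N_stations * CT) * 100
Total station capacity = 4 stations * 27 min = 108 min
Efficiency = 108 / 108 * 100 = 100.0%

100.0%


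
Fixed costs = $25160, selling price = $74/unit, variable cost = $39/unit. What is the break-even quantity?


Formula: BEQ = Fixed Costs / (Price - Variable Cost)
Contribution margin = $74 - $39 = $35/unit
BEQ = ceil($25160 / $35/unit) = ceil(718.86) = 719 units

719 units


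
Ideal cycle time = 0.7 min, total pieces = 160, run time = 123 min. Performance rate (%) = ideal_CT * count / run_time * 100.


Formula: Performance = (Ideal CT * Total Count) / Run Time * 100
Ideal output time = 0.7 * 160 = 112.0 min
Performance = 112.0 / 123 * 100 = 91.1%

91.1%


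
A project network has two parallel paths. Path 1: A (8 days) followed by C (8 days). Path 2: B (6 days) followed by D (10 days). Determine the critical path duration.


Path 1 = 8 + 8 = 16 days
Path 2 = 6 + 10 = 16 days
Duration = max(16, 16) = 16 days

16 days


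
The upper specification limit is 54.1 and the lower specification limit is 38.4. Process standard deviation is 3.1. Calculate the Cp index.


Cp = (54.1 - 38.4) / (6 * 3.1)

0.84


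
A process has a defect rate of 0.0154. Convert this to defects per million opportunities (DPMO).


DPMO = defect_rate * 1000000 = 0.0154 * 1000000

15400


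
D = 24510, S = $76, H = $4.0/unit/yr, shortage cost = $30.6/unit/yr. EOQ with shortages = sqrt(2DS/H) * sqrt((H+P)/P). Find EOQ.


Formula: EOQ* = sqrt(2DS/H) * sqrt((H+P)/P)
Base EOQ = sqrt(2*24510*76/4.0) = 965.08 units
Correction = sqrt((4.0+30.6)/30.6) = 1.06335
EOQ* = 965.08 * 1.06335 = 1026.2 units

1026.2 units


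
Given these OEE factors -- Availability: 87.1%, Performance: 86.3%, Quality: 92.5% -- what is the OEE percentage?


Formula: OEE = Availability * Performance * Quality / 10000
A * P = 87.1% * 86.3% / 100 = 75.17%
OEE = 75.17% * 92.5% / 100 = 69.5%

69.5%


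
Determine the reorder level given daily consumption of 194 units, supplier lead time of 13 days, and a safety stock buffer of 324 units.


Formula: ROP = (Daily Demand * Lead Time) + Safety Stock
Demand during lead time = 194 * 13 = 2522 units
ROP = 2522 + 324 = 2846 units

2846 units


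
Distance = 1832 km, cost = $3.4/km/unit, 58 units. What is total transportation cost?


TC = dist * cost * units = 1832 * 3.4 * 58 = $361270.40

$361270.40


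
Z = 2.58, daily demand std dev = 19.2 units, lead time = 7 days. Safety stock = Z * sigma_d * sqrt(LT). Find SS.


Formula: SS = z * sigma_d * sqrt(LT)
sqrt(LT) = sqrt(7) = 2.6458
SS = 2.58 * 19.2 * 2.6458
SS = 131.1 units

131.1 units


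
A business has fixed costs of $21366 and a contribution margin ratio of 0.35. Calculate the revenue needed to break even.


Formula: BER = Fixed Costs / Contribution Margin Ratio
BER = $21366 / 0.35
BER = $61045.71 (to the nearest cent)

$61045.71


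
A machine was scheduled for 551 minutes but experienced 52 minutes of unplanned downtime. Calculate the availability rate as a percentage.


Formula: Availability = (Planned Time - Downtime) / Planned Time * 100
Uptime = 551 - 52 = 499 min
Availability = 499 / 551 * 100 = 90.6%

90.6%


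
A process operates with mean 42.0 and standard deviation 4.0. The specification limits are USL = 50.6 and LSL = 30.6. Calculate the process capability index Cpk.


Cpu = (50.6 - 42.0) / (3 * 4.0) = 0.72
Cpl = (42.0 - 30.6) / (3 * 4.0) = 0.95
Cpk = min(0.72, 0.95) = 0.72

0.72


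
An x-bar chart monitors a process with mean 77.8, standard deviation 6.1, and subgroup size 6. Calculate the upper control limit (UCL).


UCL = 77.8 + 3 * 6.1 / sqrt(6)

85.27


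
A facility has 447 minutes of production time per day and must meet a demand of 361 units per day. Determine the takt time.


Formula: Takt Time = Available Production Time / Customer Demand
Takt = 447 min/day / 361 units/day
Takt = 1.24 min/unit

1.24 min/unit


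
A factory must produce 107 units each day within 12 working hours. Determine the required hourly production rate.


Formula: Production Rate = Daily Demand / Available Hours
Rate = 107 units/day / 12 hours/day
Rate = 8.9 units/hour

8.9 units/hour


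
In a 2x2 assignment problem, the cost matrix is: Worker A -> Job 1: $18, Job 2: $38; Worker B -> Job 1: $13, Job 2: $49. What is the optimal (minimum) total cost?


Option 1: A->1 + B->2 = $18 + $49 = $67
Option 2: A->2 + B->1 = $38 + $13 = $51
Min cost = min($67, $51) = $51

$51


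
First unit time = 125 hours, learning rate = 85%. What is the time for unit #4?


Formula: T_n = T_1 * (learning_rate)^(log2(n)) where learning_rate = rate/100
Doublings = log2(4) = 2
T_n = 125 * 0.85^2
T_n = 125 * 0.7225 = 90.3 hours

90.3 hours


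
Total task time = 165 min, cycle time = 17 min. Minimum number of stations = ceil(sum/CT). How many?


Formula: N_min = ceil(Sum of Task Times / Cycle Time)
N_min = ceil(165 min / 17 min) = ceil(9.7059)
N_min = 10 stations

10


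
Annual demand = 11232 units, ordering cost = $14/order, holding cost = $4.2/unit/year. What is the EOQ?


Formula: EOQ = sqrt(2 * D * S / H)
Numerator: 2 * 11232 * 14 = 314496
2DS/H = 314496 / 4.2 = 74880.0
EOQ = sqrt(74880.0) = 273.6 units

273.6 units


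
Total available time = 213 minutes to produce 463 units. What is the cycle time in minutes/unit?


Formula: CT = Available Time / Number of Units
CT = 213 min / 463 units
CT = 0.46 min/unit

0.46 min/unit


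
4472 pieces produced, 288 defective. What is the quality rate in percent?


Formula: Quality Rate = Good Pieces / Total Pieces * 100
Good pieces = 4472 - 288 = 4184
QR = 4184 / 4472 * 100 = 93.6%

93.6%


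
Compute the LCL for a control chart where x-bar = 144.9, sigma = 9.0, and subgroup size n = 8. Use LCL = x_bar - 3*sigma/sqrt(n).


LCL = 144.9 - 3 * 9.0 / sqrt(8)

135.35


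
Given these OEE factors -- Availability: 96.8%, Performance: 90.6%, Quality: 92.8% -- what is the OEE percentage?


Formula: OEE = Availability * Performance * Quality / 10000
A * P = 96.8% * 90.6% / 100 = 87.7%
OEE = 87.7% * 92.8% / 100 = 81.4%

81.4%


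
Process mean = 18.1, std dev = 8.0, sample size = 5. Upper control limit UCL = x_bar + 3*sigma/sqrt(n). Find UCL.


UCL = 18.1 + 3 * 8.0 / sqrt(5)

28.83


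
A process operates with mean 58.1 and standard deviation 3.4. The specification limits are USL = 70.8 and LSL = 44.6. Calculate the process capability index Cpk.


Cpu = (70.8 - 58.1) / (3 * 3.4) = 1.25
Cpl = (58.1 - 44.6) / (3 * 3.4) = 1.32
Cpk = min(1.25, 1.32) = 1.25

1.25


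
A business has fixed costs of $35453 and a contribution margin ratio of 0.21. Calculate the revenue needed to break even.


Formula: BER = Fixed Costs / Contribution Margin Ratio
BER = $35453 / 0.21
BER = $168823.81 (to the nearest cent)

$168823.81


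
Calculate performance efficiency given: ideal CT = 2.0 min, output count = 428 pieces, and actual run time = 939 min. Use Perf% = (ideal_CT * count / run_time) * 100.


Formula: Performance = (Ideal CT * Total Count) / Run Time * 100
Ideal output time = 2.0 * 428 = 856.0 min
Performance = 856.0 / 939 * 100 = 91.2%

91.2%


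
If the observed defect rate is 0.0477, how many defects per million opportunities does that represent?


DPMO = defect_rate * 1000000 = 0.0477 * 1000000

47700


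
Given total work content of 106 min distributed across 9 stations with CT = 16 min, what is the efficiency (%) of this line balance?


Formula: Efficiency = Sum of Task Times / (N_stations * CT) * 100
Total station capacity = 9 stations * 16 min = 144 min
Efficiency = 106 / 144 * 100 = 73.6%

73.6%


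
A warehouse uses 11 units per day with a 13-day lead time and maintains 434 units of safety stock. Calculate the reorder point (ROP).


Formula: ROP = (Daily Demand * Lead Time) + Safety Stock
Demand during lead time = 11 * 13 = 143 units
ROP = 143 + 434 = 577 units

577 units


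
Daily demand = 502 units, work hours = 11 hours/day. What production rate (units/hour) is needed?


Formula: Production Rate = Daily Demand / Available Hours
Rate = 502 units/day / 11 hours/day
Rate = 45.6 units/hour

45.6 units/hour


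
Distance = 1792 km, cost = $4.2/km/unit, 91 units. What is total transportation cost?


TC = dist * cost * units = 1792 * 4.2 * 91 = $684902.40

$684902.40


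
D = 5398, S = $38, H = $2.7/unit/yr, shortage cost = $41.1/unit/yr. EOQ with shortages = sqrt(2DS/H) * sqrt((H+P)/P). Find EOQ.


Formula: EOQ* = sqrt(2DS/H) * sqrt((H+P)/P)
Base EOQ = sqrt(2*5398*38/2.7) = 389.8 units
Correction = sqrt((2.7+41.1)/41.1) = 1.03232
EOQ* = 389.8 * 1.03232 = 402.4 units

402.4 units


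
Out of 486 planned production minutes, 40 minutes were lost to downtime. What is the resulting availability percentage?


Formula: Availability = (Planned Time - Downtime) / Planned Time * 100
Uptime = 486 - 40 = 446 min
Availability = 446 / 486 * 100 = 91.8%

91.8%


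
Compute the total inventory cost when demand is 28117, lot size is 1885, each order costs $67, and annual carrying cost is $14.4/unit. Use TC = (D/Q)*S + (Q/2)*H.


TC = 28117/1885 * 67 + 1885/2 * 14.4

$14571.38


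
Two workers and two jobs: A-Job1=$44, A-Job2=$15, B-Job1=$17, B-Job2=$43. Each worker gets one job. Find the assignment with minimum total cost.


Option 1: A->1 + B->2 = $44 + $43 = $87
Option 2: A->2 + B->1 = $15 + $17 = $32
Min cost = min($87, $32) = $32

$32


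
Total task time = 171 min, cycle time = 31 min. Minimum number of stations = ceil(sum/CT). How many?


Formula: N_min = ceil(Sum of Task Times / Cycle Time)
N_min = ceil(171 min / 31 min) = ceil(5.5161)
N_min = 6 stations

6


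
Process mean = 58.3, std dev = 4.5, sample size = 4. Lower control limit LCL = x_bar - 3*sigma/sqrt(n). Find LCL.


LCL = 58.3 - 3 * 4.5 / sqrt(4)

51.55


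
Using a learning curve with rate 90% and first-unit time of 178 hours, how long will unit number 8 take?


Formula: T_n = T_1 * (learning_rate)^(log2(n)) where learning_rate = rate/100
Doublings = log2(8) = 3
T_n = 178 * 0.9^3
T_n = 178 * 0.729 = 129.8 hours

129.8 hours


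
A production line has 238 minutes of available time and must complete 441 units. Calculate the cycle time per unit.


Formula: CT = Available Time / Number of Units
CT = 238 min / 441 units
CT = 0.54 min/unit

0.54 min/unit


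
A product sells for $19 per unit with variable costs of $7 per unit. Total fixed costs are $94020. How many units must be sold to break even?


Formula: BEQ = Fixed Costs / (Price - Variable Cost)
Contribution margin = $19 - $7 = $12/unit
BEQ = ceil($94020 / $12/unit) = ceil(7835.0) = 7835 units

7835 units


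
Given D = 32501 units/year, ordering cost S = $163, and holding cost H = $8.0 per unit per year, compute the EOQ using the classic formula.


Formula: EOQ = sqrt(2 * D * S / H)
Numerator: 2 * 32501 * 163 = 10595326
2DS/H = 10595326 / 8.0 = 1324415.8
EOQ = sqrt(1324415.8) = 1150.8 units

1150.8 units


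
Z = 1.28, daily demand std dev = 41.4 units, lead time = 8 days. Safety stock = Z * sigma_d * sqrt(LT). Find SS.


Formula: SS = z * sigma_d * sqrt(LT)
sqrt(LT) = sqrt(8) = 2.8284
SS = 1.28 * 41.4 * 2.8284
SS = 149.9 units

149.9 units


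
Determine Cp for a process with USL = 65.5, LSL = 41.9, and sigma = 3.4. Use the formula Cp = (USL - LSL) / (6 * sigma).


Cp = (65.5 - 41.9) / (6 * 3.4)

1.16


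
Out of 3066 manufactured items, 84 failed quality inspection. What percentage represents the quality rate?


Formula: Quality Rate = Good Pieces / Total Pieces * 100
Good pieces = 3066 - 84 = 2982
QR = 2982 / 3066 * 100 = 97.3%

97.3%


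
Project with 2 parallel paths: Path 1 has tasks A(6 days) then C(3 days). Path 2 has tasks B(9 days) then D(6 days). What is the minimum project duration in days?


Path 1 = 6 + 3 = 9 days
Path 2 = 9 + 6 = 15 days
Duration = max(9, 15) = 15 days

15 days


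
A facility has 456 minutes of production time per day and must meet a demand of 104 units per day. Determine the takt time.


Formula: Takt Time = Available Production Time / Customer Demand
Takt = 456 min/day / 104 units/day
Takt = 4.38 min/unit

4.38 min/unit


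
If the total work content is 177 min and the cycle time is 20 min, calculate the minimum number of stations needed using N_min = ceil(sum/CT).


Formula: N_min = ceil(Sum of Task Times / Cycle Time)
N_min = ceil(177 min / 20 min) = ceil(8.85)
N_min = 9 stations

9


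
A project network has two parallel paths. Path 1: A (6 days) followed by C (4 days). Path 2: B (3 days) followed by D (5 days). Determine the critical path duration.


Path 1 = 6 + 4 = 10 days
Path 2 = 3 + 5 = 8 days
Duration = max(10, 8) = 10 days

10 days


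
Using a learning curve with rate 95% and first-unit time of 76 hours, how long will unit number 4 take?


Formula: T_n = T_1 * (learning_rate)^(log2(n)) where learning_rate = rate/100
Doublings = log2(4) = 2
T_n = 76 * 0.95^2
T_n = 76 * 0.9025 = 68.6 hours

68.6 hours


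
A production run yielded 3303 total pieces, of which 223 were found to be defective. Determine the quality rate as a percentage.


Formula: Quality Rate = Good Pieces / Total Pieces * 100
Good pieces = 3303 - 223 = 3080
QR = 3080 / 3303 * 100 = 93.2%

93.2%


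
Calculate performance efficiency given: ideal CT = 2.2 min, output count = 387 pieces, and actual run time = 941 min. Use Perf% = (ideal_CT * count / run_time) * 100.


Formula: Performance = (Ideal CT * Total Count) / Run Time * 100
Ideal output time = 2.2 * 387 = 851.4 min
Performance = 851.4 / 941 * 100 = 90.5%

90.5%


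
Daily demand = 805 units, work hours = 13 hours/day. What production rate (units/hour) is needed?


Formula: Production Rate = Daily Demand / Available Hours
Rate = 805 units/day / 13 hours/day
Rate = 61.9 units/hour

61.9 units/hour


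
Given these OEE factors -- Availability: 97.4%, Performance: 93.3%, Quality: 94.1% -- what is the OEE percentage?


Formula: OEE = Availability * Performance * Quality / 10000
A * P = 97.4% * 93.3% / 100 = 90.87%
OEE = 90.87% * 94.1% / 100 = 85.5%

85.5%


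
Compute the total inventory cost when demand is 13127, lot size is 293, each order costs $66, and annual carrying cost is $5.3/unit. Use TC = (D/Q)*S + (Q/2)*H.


TC = 13127/293 * 66 + 293/2 * 5.3

$3733.39


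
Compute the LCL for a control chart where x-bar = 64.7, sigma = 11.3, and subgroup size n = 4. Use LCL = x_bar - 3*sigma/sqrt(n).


LCL = 64.7 - 3 * 11.3 / sqrt(4)

47.75


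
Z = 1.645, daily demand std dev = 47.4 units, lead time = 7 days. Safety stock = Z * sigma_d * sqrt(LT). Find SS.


Formula: SS = z * sigma_d * sqrt(LT)
sqrt(LT) = sqrt(7) = 2.6458
SS = 1.645 * 47.4 * 2.6458
SS = 206.3 units

206.3 units


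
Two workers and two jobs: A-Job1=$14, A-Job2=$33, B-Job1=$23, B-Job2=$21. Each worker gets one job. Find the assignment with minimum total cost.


Option 1: A->1 + B->2 = $14 + $21 = $35
Option 2: A->2 + B->1 = $33 + $23 = $56
Min cost = min($35, $56) = $35

$35


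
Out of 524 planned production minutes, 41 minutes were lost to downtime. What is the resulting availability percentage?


Formula: Availability = (Planned Time - Downtime) / Planned Time * 100
Uptime = 524 - 41 = 483 min
Availability = 483 / 524 * 100 = 92.2%

92.2%


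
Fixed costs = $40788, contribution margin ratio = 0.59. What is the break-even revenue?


Formula: BER = Fixed Costs / Contribution Margin Ratio
BER = $40788 / 0.59
BER = $69132.20 (to the nearest cent)

$69132.20


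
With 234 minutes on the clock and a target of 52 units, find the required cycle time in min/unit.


Formula: CT = Available Time / Number of Units
CT = 234 min / 52 units
CT = 4.5 min/unit

4.5 min/unit


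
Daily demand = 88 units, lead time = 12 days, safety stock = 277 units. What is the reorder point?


Formula: ROP = (Daily Demand * Lead Time) + Safety Stock
Demand during lead time = 88 * 12 = 1056 units
ROP = 1056 + 277 = 1333 units

1333 units


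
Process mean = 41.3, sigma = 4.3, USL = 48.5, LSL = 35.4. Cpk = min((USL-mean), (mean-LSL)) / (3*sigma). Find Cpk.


Cpu = (48.5 - 41.3) / (3 * 4.3) = 0.56
Cpl = (41.3 - 35.4) / (3 * 4.3) = 0.46
Cpk = min(0.56, 0.46) = 0.46

0.46


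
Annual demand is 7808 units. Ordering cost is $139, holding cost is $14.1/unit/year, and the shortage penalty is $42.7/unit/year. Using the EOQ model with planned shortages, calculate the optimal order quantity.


Formula: EOQ* = sqrt(2DS/H) * sqrt((H+P)/P)
Base EOQ = sqrt(2*7808*139/14.1) = 392.36 units
Correction = sqrt((14.1+42.7)/42.7) = 1.15335
EOQ* = 392.36 * 1.15335 = 452.5 units

452.5 units


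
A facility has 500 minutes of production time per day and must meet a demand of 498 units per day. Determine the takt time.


Formula: Takt Time = Available Production Time / Customer Demand
Takt = 500 min/day / 498 units/day
Takt = 1.0 min/unit

1.0 min/unit


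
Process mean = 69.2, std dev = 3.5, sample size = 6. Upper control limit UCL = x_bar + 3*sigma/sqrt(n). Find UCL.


UCL = 69.2 + 3 * 3.5 / sqrt(6)

73.49


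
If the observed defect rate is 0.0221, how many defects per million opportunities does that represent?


DPMO = defect_rate * 1000000 = 0.0221 * 1000000

22100


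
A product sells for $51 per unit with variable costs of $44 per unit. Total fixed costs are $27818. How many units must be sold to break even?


Formula: BEQ = Fixed Costs / (Price - Variable Cost)
Contribution margin = $51 - $44 = $7/unit
BEQ = ceil($27818 / $7/unit) = ceil(3974.0) = 3974 units

3974 units


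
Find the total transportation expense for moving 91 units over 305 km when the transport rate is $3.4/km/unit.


TC = dist * cost * units = 305 * 3.4 * 91 = $94367.00

$94367.00


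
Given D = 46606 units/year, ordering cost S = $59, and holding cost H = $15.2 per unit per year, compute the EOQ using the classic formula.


Formula: EOQ = sqrt(2 * D * S / H)
Numerator: 2 * 46606 * 59 = 5499508
2DS/H = 5499508 / 15.2 = 361809.7
EOQ = sqrt(361809.7) = 601.5 units

601.5 units


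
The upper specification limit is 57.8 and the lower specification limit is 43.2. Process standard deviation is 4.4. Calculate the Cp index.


Cp = (57.8 - 43.2) / (6 * 4.4)

0.55


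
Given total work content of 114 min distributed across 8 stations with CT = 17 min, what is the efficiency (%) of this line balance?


Formula: Efficiency = Sum of Task Times / (N_stations * CT) * 100
Total station capacity = 8 stations * 17 min = 136 min
Efficiency = 114 / 136 * 100 = 83.8%

83.8%


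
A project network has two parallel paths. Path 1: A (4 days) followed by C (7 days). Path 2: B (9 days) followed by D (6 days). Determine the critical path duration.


Path 1 = 4 + 7 = 11 days
Path 2 = 9 + 6 = 15 days
Duration = max(11, 15) = 15 days

15 days


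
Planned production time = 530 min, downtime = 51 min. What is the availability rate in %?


Formula: Availability = (Planned Time - Downtime) / Planned Time * 100
Uptime = 530 - 51 = 479 min
Availability = 479 / 530 * 100 = 90.4%

90.4%


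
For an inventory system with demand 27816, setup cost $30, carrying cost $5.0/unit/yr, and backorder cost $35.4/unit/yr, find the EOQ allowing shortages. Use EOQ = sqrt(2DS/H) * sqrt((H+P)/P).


Formula: EOQ* = sqrt(2DS/H) * sqrt((H+P)/P)
Base EOQ = sqrt(2*27816*30/5.0) = 577.75 units
Correction = sqrt((5.0+35.4)/35.4) = 1.06829
EOQ* = 577.75 * 1.06829 = 617.2 units

617.2 units


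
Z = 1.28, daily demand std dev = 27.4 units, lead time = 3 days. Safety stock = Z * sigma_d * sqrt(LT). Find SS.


Formula: SS = z * sigma_d * sqrt(LT)
sqrt(LT) = sqrt(3) = 1.7321
SS = 1.28 * 27.4 * 1.7321
SS = 60.7 units

60.7 units


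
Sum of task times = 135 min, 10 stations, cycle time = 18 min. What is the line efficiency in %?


Formula: Efficiency = Sum of Task Times / (N_stations * CT) * 100
Total station capacity = 10 stations * 18 min = 180 min
Efficiency = 135 / 180 * 100 = 75.0%

75.0%


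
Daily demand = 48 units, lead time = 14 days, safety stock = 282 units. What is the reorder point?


Formula: ROP = (Daily Demand * Lead Time) + Safety Stock
Demand during lead time = 48 * 14 = 672 units
ROP = 672 + 282 = 954 units

954 units


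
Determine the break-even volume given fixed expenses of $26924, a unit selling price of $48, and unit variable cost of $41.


Formula: BEQ = Fixed Costs / (Price - Variable Cost)
Contribution margin = $48 - $41 = $7/unit
BEQ = ceil($26924 / $7/unit) = ceil(3846.29) = 3847 units

3847 units


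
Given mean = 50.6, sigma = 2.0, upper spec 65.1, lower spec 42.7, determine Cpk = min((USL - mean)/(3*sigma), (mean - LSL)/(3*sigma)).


Cpu = (65.1 - 50.6) / (3 * 2.0) = 2.42
Cpl = (50.6 - 42.7) / (3 * 2.0) = 1.32
Cpk = min(2.42, 1.32) = 1.32

1.32


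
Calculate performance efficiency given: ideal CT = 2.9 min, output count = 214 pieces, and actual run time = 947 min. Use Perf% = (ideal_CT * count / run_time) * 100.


Formula: Performance = (Ideal CT * Total Count) / Run Time * 100
Ideal output time = 2.9 * 214 = 620.6 min
Performance = 620.6 / 947 * 100 = 65.5%

65.5%


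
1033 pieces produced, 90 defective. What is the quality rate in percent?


Formula: Quality Rate = Good Pieces / Total Pieces * 100
Good pieces = 1033 - 90 = 943
QR = 943 / 1033 * 100 = 91.3%

91.3%


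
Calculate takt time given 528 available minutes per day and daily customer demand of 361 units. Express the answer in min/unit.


Formula: Takt Time = Available Production Time / Customer Demand
Takt = 528 min/day / 361 units/day
Takt = 1.46 min/unit

1.46 min/unit


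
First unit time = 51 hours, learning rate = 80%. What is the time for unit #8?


Formula: T_n = T_1 * (learning_rate)^(log2(n)) where learning_rate = rate/100
Doublings = log2(8) = 3
T_n = 51 * 0.8^3
T_n = 51 * 0.512 = 26.1 hours

26.1 hours


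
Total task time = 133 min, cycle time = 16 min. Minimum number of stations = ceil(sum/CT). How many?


Formula: N_min = ceil(Sum of Task Times / Cycle Time)
N_min = ceil(133 min / 16 min) = ceil(8.3125)
N_min = 9 stations

9


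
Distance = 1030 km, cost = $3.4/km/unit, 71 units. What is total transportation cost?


TC = dist * cost * units = 1030 * 3.4 * 71 = $248642.00

$248642.00


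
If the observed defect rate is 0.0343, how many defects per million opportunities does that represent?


DPMO = defect_rate * 1000000 = 0.0343 * 1000000

34300


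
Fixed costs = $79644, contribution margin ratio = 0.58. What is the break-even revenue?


Formula: BER = Fixed Costs / Contribution Margin Ratio
BER = $79644 / 0.58
BER = $137317.24 (to the nearest cent)

$137317.24


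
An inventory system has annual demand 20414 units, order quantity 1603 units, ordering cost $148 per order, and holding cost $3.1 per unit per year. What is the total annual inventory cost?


TC = 20414/1603 * 148 + 1603/2 * 3.1

$4369.41


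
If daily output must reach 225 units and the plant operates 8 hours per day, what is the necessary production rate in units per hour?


Formula: Production Rate = Daily Demand / Available Hours
Rate = 225 units/day / 8 hours/day
Rate = 28.1 units/hour

28.1 units/hour


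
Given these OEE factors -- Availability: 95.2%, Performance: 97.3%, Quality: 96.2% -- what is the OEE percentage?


Formula: OEE = Availability * Performance * Quality / 10000
A * P = 95.2% * 97.3% / 100 = 92.63%
OEE = 92.63% * 96.2% / 100 = 89.1%

89.1%


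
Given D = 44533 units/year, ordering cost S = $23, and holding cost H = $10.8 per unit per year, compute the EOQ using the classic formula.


Formula: EOQ = sqrt(2 * D * S / H)
Numerator: 2 * 44533 * 23 = 2048518
2DS/H = 2048518 / 10.8 = 189677.6
EOQ = sqrt(189677.6) = 435.5 units

435.5 units


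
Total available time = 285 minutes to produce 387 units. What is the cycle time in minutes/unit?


Formula: CT = Available Time / Number of Units
CT = 285 min / 387 units
CT = 0.74 min/unit

0.74 min/unit


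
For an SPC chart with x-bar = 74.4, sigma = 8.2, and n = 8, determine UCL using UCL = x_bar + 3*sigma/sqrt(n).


UCL = 74.4 + 3 * 8.2 / sqrt(8)

83.1


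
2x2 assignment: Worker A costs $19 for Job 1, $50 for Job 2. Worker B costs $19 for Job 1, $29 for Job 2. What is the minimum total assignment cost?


Option 1: A->1 + B->2 = $19 + $29 = $48
Option 2: A->2 + B->1 = $50 + $19 = $69
Min cost = min($48, $69) = $48

$48


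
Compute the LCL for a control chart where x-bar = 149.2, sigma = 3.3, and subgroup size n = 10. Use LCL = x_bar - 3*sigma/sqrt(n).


LCL = 149.2 - 3 * 3.3 / sqrt(10)

146.07


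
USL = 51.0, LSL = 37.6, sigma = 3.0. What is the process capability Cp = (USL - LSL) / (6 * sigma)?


Cp = (51.0 - 37.6) / (6 * 3.0)

0.74


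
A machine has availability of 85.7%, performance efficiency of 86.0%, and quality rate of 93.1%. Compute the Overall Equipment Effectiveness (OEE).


Formula: OEE = Availability * Performance * Quality / 10000
A * P = 85.7% * 86.0% / 100 = 73.7%
OEE = 73.7% * 93.1% / 100 = 68.6%

68.6%


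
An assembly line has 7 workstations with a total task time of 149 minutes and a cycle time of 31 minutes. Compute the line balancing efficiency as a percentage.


Formula: Efficiency = Sum of Task Times / (N_stations * CT) * 100
Total station capacity = 7 stations * 31 min = 217 min
Efficiency = 149 / 217 * 100 = 68.7%

68.7%


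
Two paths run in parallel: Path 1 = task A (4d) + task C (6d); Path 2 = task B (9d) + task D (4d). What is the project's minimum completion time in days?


Path 1 = 4 + 6 = 10 days
Path 2 = 9 + 4 = 13 days
Duration = max(10, 13) = 13 days

13 days


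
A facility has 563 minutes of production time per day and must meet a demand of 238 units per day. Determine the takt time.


Formula: Takt Time = Available Production Time / Customer Demand
Takt = 563 min/day / 238 units/day
Takt = 2.37 min/unit

2.37 min/unit


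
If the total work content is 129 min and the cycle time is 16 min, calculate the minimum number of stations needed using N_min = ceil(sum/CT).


Formula: N_min = ceil(Sum of Task Times / Cycle Time)
N_min = ceil(129 min / 16 min) = ceil(8.0625)
N_min = 9 stations

9


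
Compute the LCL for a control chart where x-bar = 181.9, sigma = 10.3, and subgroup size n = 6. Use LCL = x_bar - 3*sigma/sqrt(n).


LCL = 181.9 - 3 * 10.3 / sqrt(6)

169.29


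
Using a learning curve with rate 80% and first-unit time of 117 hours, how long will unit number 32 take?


Formula: T_n = T_1 * (learning_rate)^(log2(n)) where learning_rate = rate/100
Doublings = log2(32) = 5
T_n = 117 * 0.8^5
T_n = 117 * 0.3277 = 38.3 hours

38.3 hours
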